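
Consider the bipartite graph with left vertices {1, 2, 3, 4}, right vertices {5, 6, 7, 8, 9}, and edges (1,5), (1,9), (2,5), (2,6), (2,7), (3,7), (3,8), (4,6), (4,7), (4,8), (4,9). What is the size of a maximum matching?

Step 1: List the neighbors of each left vertex:
  1: 5, 9
  2: 5, 6, 7
  3: 7, 8
  4: 6, 7, 8, 9

Step 2: Greedily match left vertices, then look for augmenting paths:
  Match 1 -- 5
  Match 2 -- 6
  Match 3 -- 7
  Match 4 -- 8
  No augmenting path remains.

Step 3: Verify this is maximum:
  Matching size 4 = min(|L|, |R|) = min(4, 5), which is an upper bound, so this matching is maximum.

Maximum matching: {(1,5), (2,6), (3,7), (4,8)}
Size: 4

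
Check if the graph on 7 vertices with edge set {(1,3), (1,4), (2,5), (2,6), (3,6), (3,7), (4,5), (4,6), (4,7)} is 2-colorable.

Step 1: Attempt 2-coloring using BFS:
  Start at vertex 1, assign color 0
  Color vertex 3 with color 1 (neighbor of 1)
  Color vertex 4 with color 1 (neighbor of 1)
  Color vertex 6 with color 0 (neighbor of 3)
  Color vertex 7 with color 0 (neighbor of 3)
  Color vertex 5 with color 0 (neighbor of 4)
  Color vertex 2 with color 1 (neighbor of 6)

Step 2: 2-coloring succeeded. No conflicts found.
  Set A (color 0): {1, 5, 6, 7}
  Set B (color 1): {2, 3, 4}

The graph is bipartite with partition {1, 5, 6, 7}, {2, 3, 4}.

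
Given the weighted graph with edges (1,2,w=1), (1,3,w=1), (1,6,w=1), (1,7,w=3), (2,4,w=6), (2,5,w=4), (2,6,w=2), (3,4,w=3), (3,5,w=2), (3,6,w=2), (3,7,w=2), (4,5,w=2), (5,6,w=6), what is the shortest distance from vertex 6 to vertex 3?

Step 1: Build adjacency list with weights:
  1: 2(w=1), 3(w=1), 6(w=1), 7(w=3)
  2: 1(w=1), 4(w=6), 5(w=4), 6(w=2)
  3: 1(w=1), 4(w=3), 5(w=2), 6(w=2), 7(w=2)
  4: 2(w=6), 3(w=3), 5(w=2)
  5: 2(w=4), 3(w=2), 4(w=2), 6(w=6)
  6: 1(w=1), 2(w=2), 3(w=2), 5(w=6)
  7: 1(w=3), 3(w=2)

Step 2: Apply Dijkstra's algorithm from vertex 6:
  Visit vertex 6 (distance=0)
    Update dist[1] = 1
    Update dist[2] = 2
    Update dist[3] = 2
    Update dist[5] = 6
  Visit vertex 1 (distance=1)
    Update dist[7] = 4
  Visit vertex 2 (distance=2)
    Update dist[4] = 8
  Visit vertex 3 (distance=2)
    Update dist[4] = 5
    Update dist[5] = 4

Step 3: Shortest path: 6 -> 3
Total weight: 2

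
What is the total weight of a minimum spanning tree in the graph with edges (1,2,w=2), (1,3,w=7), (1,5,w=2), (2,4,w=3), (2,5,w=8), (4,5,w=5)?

Apply Kruskal's algorithm (sort edges by weight, add if no cycle):

Sorted edges by weight:
  (1,2) w=2
  (1,5) w=2
  (2,4) w=3
  (4,5) w=5
  (1,3) w=7
  (2,5) w=8

Add edge (1,2) w=2 -- no cycle. Running total: 2
Add edge (1,5) w=2 -- no cycle. Running total: 4
Add edge (2,4) w=3 -- no cycle. Running total: 7
Skip edge (4,5) w=5 -- would create cycle
Add edge (1,3) w=7 -- no cycle. Running total: 14

MST edges: (1,2,w=2), (1,5,w=2), (2,4,w=3), (1,3,w=7)
Total MST weight: 2 + 2 + 3 + 7 = 14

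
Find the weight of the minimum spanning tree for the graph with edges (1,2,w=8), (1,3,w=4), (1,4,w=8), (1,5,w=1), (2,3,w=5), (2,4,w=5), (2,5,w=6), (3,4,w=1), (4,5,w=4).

Apply Kruskal's algorithm (sort edges by weight, add if no cycle):

Sorted edges by weight:
  (1,5) w=1
  (3,4) w=1
  (1,3) w=4
  (4,5) w=4
  (2,3) w=5
  (2,4) w=5
  (2,5) w=6
  (1,4) w=8
  (1,2) w=8

Add edge (1,5) w=1 -- no cycle. Running total: 1
Add edge (3,4) w=1 -- no cycle. Running total: 2
Add edge (1,3) w=4 -- no cycle. Running total: 6
Skip edge (4,5) w=4 -- would create cycle
Add edge (2,3) w=5 -- no cycle. Running total: 11

MST edges: (1,5,w=1), (3,4,w=1), (1,3,w=4), (2,3,w=5)
Total MST weight: 1 + 1 + 4 + 5 = 11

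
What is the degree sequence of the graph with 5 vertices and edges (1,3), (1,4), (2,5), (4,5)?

Step 1: Count edges incident to each vertex:
  deg(1) = 2 (neighbors: 3, 4)
  deg(2) = 1 (neighbors: 5)
  deg(3) = 1 (neighbors: 1)
  deg(4) = 2 (neighbors: 1, 5)
  deg(5) = 2 (neighbors: 2, 4)

Step 2: Sort degrees in non-increasing order:
  Degrees: [2, 1, 1, 2, 2] -> sorted: [2, 2, 2, 1, 1]

Degree sequence: [2, 2, 2, 1, 1]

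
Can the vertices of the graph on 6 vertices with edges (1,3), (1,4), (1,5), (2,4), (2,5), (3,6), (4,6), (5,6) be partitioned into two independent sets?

Step 1: Attempt 2-coloring using BFS:
  Start at vertex 1, assign color 0
  Color vertex 3 with color 1 (neighbor of 1)
  Color vertex 4 with color 1 (neighbor of 1)
  Color vertex 5 with color 1 (neighbor of 1)
  Color vertex 6 with color 0 (neighbor of 3)
  Color vertex 2 with color 0 (neighbor of 4)

Step 2: 2-coloring succeeded. No conflicts found.
  Set A (color 0): {1, 2, 6}
  Set B (color 1): {3, 4, 5}

The graph is bipartite with partition {1, 2, 6}, {3, 4, 5}.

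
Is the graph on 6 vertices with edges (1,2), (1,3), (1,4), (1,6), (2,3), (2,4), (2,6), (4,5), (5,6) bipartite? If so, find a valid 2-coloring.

Step 1: Attempt 2-coloring using BFS:
  Start at vertex 1, assign color 0
  Color vertex 2 with color 1 (neighbor of 1)
  Color vertex 3 with color 1 (neighbor of 1)
  Color vertex 4 with color 1 (neighbor of 1)
  Color vertex 6 with color 1 (neighbor of 1)

Step 2: Conflict found! Vertices 2 and 3 are adjacent but have the same color.
This means the graph contains an odd cycle.

The graph is NOT bipartite.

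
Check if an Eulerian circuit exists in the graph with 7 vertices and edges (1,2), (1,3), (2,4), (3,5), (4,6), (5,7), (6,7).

Step 1: Find the degree of each vertex:
  deg(1) = 2
  deg(2) = 2
  deg(3) = 2
  deg(4) = 2
  deg(5) = 2
  deg(6) = 2
  deg(7) = 2

Step 2: Count vertices with odd degree:
  All vertices have even degree (0 odd-degree vertices)

Step 3: Apply Euler's theorem:
  - Eulerian circuit exists iff graph is connected and all vertices have even degree
  - Eulerian path exists iff graph is connected and has 0 or 2 odd-degree vertices

Graph is connected with 0 odd-degree vertices.
Both Eulerian circuit and Eulerian path exist.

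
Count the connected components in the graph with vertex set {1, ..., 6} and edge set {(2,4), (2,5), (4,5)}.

Step 1: Build adjacency list from edges:
  1: (none)
  2: 4, 5
  3: (none)
  4: 2, 5
  5: 2, 4
  6: (none)

Step 2: Run BFS/DFS from vertex 1:
  Visited: {1}
  Reached 1 of 6 vertices

Step 3: Only 1 of 6 vertices reached. Graph is disconnected.
Connected components: {1}, {2, 4, 5}, {3}, {6}
Number of connected components: 4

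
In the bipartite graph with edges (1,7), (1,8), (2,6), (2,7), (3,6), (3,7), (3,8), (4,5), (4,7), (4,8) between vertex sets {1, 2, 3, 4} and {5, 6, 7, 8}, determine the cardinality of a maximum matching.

Step 1: List the neighbors of each left vertex:
  1: 7, 8
  2: 6, 7
  3: 6, 7, 8
  4: 5, 7, 8

Step 2: Greedily match left vertices, then look for augmenting paths:
  Match 1 -- 7
  Match 2 -- 6
  Match 3 -- 8
  Match 4 -- 5
  No augmenting path remains.

Step 3: Verify this is maximum:
  Matching size 4 = min(|L|, |R|) = min(4, 4), which is an upper bound, so this matching is maximum.

Maximum matching: {(1,7), (2,6), (3,8), (4,5)}
Size: 4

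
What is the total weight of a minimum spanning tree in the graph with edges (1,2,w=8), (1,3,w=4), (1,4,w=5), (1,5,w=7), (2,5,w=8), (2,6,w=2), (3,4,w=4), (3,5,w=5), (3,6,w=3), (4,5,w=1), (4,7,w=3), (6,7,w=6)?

Apply Kruskal's algorithm (sort edges by weight, add if no cycle):

Sorted edges by weight:
  (4,5) w=1
  (2,6) w=2
  (3,6) w=3
  (4,7) w=3
  (1,3) w=4
  (3,4) w=4
  (1,4) w=5
  (3,5) w=5
  (6,7) w=6
  (1,5) w=7
  (1,2) w=8
  (2,5) w=8

Add edge (4,5) w=1 -- no cycle. Running total: 1
Add edge (2,6) w=2 -- no cycle. Running total: 3
Add edge (3,6) w=3 -- no cycle. Running total: 6
Add edge (4,7) w=3 -- no cycle. Running total: 9
Add edge (1,3) w=4 -- no cycle. Running total: 13
Add edge (3,4) w=4 -- no cycle. Running total: 17

MST edges: (4,5,w=1), (2,6,w=2), (3,6,w=3), (4,7,w=3), (1,3,w=4), (3,4,w=4)
Total MST weight: 1 + 2 + 3 + 3 + 4 + 4 = 17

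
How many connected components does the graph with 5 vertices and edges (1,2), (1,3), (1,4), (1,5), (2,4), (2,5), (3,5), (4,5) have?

Step 1: Build adjacency list from edges:
  1: 2, 3, 4, 5
  2: 1, 4, 5
  3: 1, 5
  4: 1, 2, 5
  5: 1, 2, 3, 4

Step 2: Run BFS/DFS from vertex 1:
  Visited: {1, 2, 3, 4, 5}
  Reached 5 of 5 vertices

Step 3: All 5 vertices reached from vertex 1, so the graph is connected.
Number of connected components: 1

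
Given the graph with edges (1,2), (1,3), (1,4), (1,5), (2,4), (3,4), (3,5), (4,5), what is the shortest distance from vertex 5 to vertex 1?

Step 1: Build adjacency list:
  1: 2, 3, 4, 5
  2: 1, 4
  3: 1, 4, 5
  4: 1, 2, 3, 5
  5: 1, 3, 4

Step 2: BFS from vertex 5 to find shortest path to 1:
  vertex 1 reached at distance 1

Step 3: Shortest path: 5 -> 1
Path length: 1 edge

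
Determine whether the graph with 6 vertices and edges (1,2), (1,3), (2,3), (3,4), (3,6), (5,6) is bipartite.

Step 1: Attempt 2-coloring using BFS:
  Start at vertex 1, assign color 0
  Color vertex 2 with color 1 (neighbor of 1)
  Color vertex 3 with color 1 (neighbor of 1)

Step 2: Conflict found! Vertices 2 and 3 are adjacent but have the same color.
This means the graph contains an odd cycle.

The graph is NOT bipartite.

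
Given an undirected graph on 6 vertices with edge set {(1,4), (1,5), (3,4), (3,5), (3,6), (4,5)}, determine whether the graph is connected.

Step 1: Build adjacency list from edges:
  1: 4, 5
  2: (none)
  3: 4, 5, 6
  4: 1, 3, 5
  5: 1, 3, 4
  6: 3

Step 2: Run BFS/DFS from vertex 1:
  Visited: {1, 4, 5, 3, 6}
  Reached 5 of 6 vertices

Step 3: Only 5 of 6 vertices reached. Graph is disconnected.
Connected components: {1, 3, 4, 5, 6}, {2}
Answer: No, the graph is not connected (2 components).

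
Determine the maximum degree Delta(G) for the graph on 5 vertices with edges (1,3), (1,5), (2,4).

Step 1: Count edges incident to each vertex:
  deg(1) = 2 (neighbors: 3, 5)
  deg(2) = 1 (neighbors: 4)
  deg(3) = 1 (neighbors: 1)
  deg(4) = 1 (neighbors: 2)
  deg(5) = 1 (neighbors: 1)

Step 2: Find maximum:
  max(2, 1, 1, 1, 1) = 2 (vertex 1)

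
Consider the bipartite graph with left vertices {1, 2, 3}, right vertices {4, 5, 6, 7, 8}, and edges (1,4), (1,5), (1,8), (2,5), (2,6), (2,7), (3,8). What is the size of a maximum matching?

Step 1: List the neighbors of each left vertex:
  1: 4, 5, 8
  2: 5, 6, 7
  3: 8

Step 2: Greedily match left vertices, then look for augmenting paths:
  Match 1 -- 4
  Match 2 -- 5
  Match 3 -- 8
  No augmenting path remains.

Step 3: Verify this is maximum:
  Matching size 3 = min(|L|, |R|) = min(3, 5), which is an upper bound, so this matching is maximum.

Maximum matching: {(1,4), (2,5), (3,8)}
Size: 3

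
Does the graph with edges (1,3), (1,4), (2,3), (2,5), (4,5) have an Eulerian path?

Step 1: Find the degree of each vertex:
  deg(1) = 2
  deg(2) = 2
  deg(3) = 2
  deg(4) = 2
  deg(5) = 2

Step 2: Count vertices with odd degree:
  All vertices have even degree (0 odd-degree vertices)

Step 3: Apply Euler's theorem:
  - Eulerian circuit exists iff graph is connected and all vertices have even degree
  - Eulerian path exists iff graph is connected and has 0 or 2 odd-degree vertices

Graph is connected with 0 odd-degree vertices.
Both Eulerian circuit and Eulerian path exist.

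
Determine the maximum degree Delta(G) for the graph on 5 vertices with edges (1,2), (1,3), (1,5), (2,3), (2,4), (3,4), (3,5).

Step 1: Count edges incident to each vertex:
  deg(1) = 3 (neighbors: 2, 3, 5)
  deg(2) = 3 (neighbors: 1, 3, 4)
  deg(3) = 4 (neighbors: 1, 2, 4, 5)
  deg(4) = 2 (neighbors: 2, 3)
  deg(5) = 2 (neighbors: 1, 3)

Step 2: Find maximum:
  max(3, 3, 4, 2, 2) = 4 (vertex 3)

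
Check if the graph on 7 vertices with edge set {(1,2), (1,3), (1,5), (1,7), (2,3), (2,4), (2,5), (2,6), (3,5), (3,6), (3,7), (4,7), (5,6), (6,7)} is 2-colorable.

Step 1: Attempt 2-coloring using BFS:
  Start at vertex 1, assign color 0
  Color vertex 2 with color 1 (neighbor of 1)
  Color vertex 3 with color 1 (neighbor of 1)
  Color vertex 5 with color 1 (neighbor of 1)
  Color vertex 7 with color 1 (neighbor of 1)

Step 2: Conflict found! Vertices 2 and 3 are adjacent but have the same color.
This means the graph contains an odd cycle.

The graph is NOT bipartite.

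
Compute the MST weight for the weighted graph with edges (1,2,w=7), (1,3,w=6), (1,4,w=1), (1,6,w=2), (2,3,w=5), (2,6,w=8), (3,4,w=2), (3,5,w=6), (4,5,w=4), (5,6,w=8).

Apply Kruskal's algorithm (sort edges by weight, add if no cycle):

Sorted edges by weight:
  (1,4) w=1
  (1,6) w=2
  (3,4) w=2
  (4,5) w=4
  (2,3) w=5
  (1,3) w=6
  (3,5) w=6
  (1,2) w=7
  (2,6) w=8
  (5,6) w=8

Add edge (1,4) w=1 -- no cycle. Running total: 1
Add edge (1,6) w=2 -- no cycle. Running total: 3
Add edge (3,4) w=2 -- no cycle. Running total: 5
Add edge (4,5) w=4 -- no cycle. Running total: 9
Add edge (2,3) w=5 -- no cycle. Running total: 14

MST edges: (1,4,w=1), (1,6,w=2), (3,4,w=2), (4,5,w=4), (2,3,w=5)
Total MST weight: 1 + 2 + 2 + 4 + 5 = 14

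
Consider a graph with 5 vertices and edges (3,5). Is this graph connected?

Step 1: Build adjacency list from edges:
  1: (none)
  2: (none)
  3: 5
  4: (none)
  5: 3

Step 2: Run BFS/DFS from vertex 1:
  Visited: {1}
  Reached 1 of 5 vertices

Step 3: Only 1 of 5 vertices reached. Graph is disconnected.
Connected components: {1}, {2}, {3, 5}, {4}
Answer: No, the graph is not connected (4 components).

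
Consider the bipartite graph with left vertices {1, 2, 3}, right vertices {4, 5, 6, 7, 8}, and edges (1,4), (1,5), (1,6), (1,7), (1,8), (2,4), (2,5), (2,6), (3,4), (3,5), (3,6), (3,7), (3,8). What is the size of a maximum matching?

Step 1: List the neighbors of each left vertex:
  1: 4, 5, 6, 7, 8
  2: 4, 5, 6
  3: 4, 5, 6, 7, 8

Step 2: Greedily match left vertices, then look for augmenting paths:
  Match 1 -- 4
  Match 2 -- 5
  Match 3 -- 6
  No augmenting path remains.

Step 3: Verify this is maximum:
  Matching size 3 = min(|L|, |R|) = min(3, 5), which is an upper bound, so this matching is maximum.

Maximum matching: {(1,4), (2,5), (3,6)}
Size: 3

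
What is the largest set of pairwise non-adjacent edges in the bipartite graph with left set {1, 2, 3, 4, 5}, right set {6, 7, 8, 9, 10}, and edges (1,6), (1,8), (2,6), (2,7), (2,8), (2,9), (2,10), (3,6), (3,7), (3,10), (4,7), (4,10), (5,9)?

Step 1: List the neighbors of each left vertex:
  1: 6, 8
  2: 6, 7, 8, 9, 10
  3: 6, 7, 10
  4: 7, 10
  5: 9

Step 2: Greedily match left vertices, then look for augmenting paths:
  Match 1 -- 6
  Match 2 -- 8
  Match 3 -- 10
  Match 4 -- 7
  Match 5 -- 9
  No augmenting path remains.

Step 3: Verify this is maximum:
  Matching size 5 = min(|L|, |R|) = min(5, 5), which is an upper bound, so this matching is maximum.

Maximum matching: {(1,6), (2,8), (3,10), (4,7), (5,9)}
Size: 5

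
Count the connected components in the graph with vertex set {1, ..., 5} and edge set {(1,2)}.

Step 1: Build adjacency list from edges:
  1: 2
  2: 1
  3: (none)
  4: (none)
  5: (none)

Step 2: Run BFS/DFS from vertex 1:
  Visited: {1, 2}
  Reached 2 of 5 vertices

Step 3: Only 2 of 5 vertices reached. Graph is disconnected.
Connected components: {1, 2}, {3}, {4}, {5}
Number of connected components: 4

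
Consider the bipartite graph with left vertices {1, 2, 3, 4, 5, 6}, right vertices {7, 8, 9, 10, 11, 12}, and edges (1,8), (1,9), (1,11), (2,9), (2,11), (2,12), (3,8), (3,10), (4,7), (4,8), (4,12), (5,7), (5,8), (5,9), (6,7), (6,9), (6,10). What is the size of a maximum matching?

Step 1: List the neighbors of each left vertex:
  1: 8, 9, 11
  2: 9, 11, 12
  3: 8, 10
  4: 7, 8, 12
  5: 7, 8, 9
  6: 7, 9, 10

Step 2: Greedily match left vertices, then look for augmenting paths:
  Match 1 -- 8
  Match 2 -- 11
  Match 3 -- 10
  Match 4 -- 12
  Match 5 -- 7
  Match 6 -- 9
  No augmenting path remains.

Step 3: Verify this is maximum:
  Matching size 6 = min(|L|, |R|) = min(6, 6), which is an upper bound, so this matching is maximum.

Maximum matching: {(1,8), (2,11), (3,10), (4,12), (5,7), (6,9)}
Size: 6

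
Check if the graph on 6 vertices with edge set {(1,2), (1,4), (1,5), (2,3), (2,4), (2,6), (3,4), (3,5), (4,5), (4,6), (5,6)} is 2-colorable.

Step 1: Attempt 2-coloring using BFS:
  Start at vertex 1, assign color 0
  Color vertex 2 with color 1 (neighbor of 1)
  Color vertex 4 with color 1 (neighbor of 1)
  Color vertex 5 with color 1 (neighbor of 1)
  Color vertex 3 with color 0 (neighbor of 2)

Step 2: Conflict found! Vertices 2 and 4 are adjacent but have the same color.
This means the graph contains an odd cycle.

The graph is NOT bipartite.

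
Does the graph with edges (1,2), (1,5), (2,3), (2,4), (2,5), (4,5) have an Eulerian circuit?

Step 1: Find the degree of each vertex:
  deg(1) = 2
  deg(2) = 4
  deg(3) = 1
  deg(4) = 2
  deg(5) = 3

Step 2: Count vertices with odd degree:
  Odd-degree vertices: 3, 5 (2 total)

Step 3: Apply Euler's theorem:
  - Eulerian circuit exists iff graph is connected and all vertices have even degree
  - Eulerian path exists iff graph is connected and has 0 or 2 odd-degree vertices

Graph is connected with exactly 2 odd-degree vertices (3, 5).
Eulerian path exists (starting and ending at the odd-degree vertices), but no Eulerian circuit.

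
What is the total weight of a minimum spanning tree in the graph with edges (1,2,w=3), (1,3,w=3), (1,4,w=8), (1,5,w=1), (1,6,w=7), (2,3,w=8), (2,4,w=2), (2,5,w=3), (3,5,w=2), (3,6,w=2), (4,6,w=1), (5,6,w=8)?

Apply Kruskal's algorithm (sort edges by weight, add if no cycle):

Sorted edges by weight:
  (1,5) w=1
  (4,6) w=1
  (2,4) w=2
  (3,6) w=2
  (3,5) w=2
  (1,2) w=3
  (1,3) w=3
  (2,5) w=3
  (1,6) w=7
  (1,4) w=8
  (2,3) w=8
  (5,6) w=8

Add edge (1,5) w=1 -- no cycle. Running total: 1
Add edge (4,6) w=1 -- no cycle. Running total: 2
Add edge (2,4) w=2 -- no cycle. Running total: 4
Add edge (3,6) w=2 -- no cycle. Running total: 6
Add edge (3,5) w=2 -- no cycle. Running total: 8

MST edges: (1,5,w=1), (4,6,w=1), (2,4,w=2), (3,6,w=2), (3,5,w=2)
Total MST weight: 1 + 1 + 2 + 2 + 2 = 8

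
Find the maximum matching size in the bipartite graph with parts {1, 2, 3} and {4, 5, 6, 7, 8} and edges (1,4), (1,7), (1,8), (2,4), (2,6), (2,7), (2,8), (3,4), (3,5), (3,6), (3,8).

Step 1: List the neighbors of each left vertex:
  1: 4, 7, 8
  2: 4, 6, 7, 8
  3: 4, 5, 6, 8

Step 2: Greedily match left vertices, then look for augmenting paths:
  Match 1 -- 4
  Match 2 -- 6
  Match 3 -- 5
  No augmenting path remains.

Step 3: Verify this is maximum:
  Matching size 3 = min(|L|, |R|) = min(3, 5), which is an upper bound, so this matching is maximum.

Maximum matching: {(1,4), (2,6), (3,5)}
Size: 3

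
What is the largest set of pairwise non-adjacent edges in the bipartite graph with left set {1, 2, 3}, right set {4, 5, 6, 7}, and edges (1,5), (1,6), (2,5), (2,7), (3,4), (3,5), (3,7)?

Step 1: List the neighbors of each left vertex:
  1: 5, 6
  2: 5, 7
  3: 4, 5, 7

Step 2: Greedily match left vertices, then look for augmenting paths:
  Match 1 -- 5
  Match 2 -- 7
  Match 3 -- 4
  No augmenting path remains.

Step 3: Verify this is maximum:
  Matching size 3 = min(|L|, |R|) = min(3, 4), which is an upper bound, so this matching is maximum.

Maximum matching: {(1,5), (2,7), (3,4)}
Size: 3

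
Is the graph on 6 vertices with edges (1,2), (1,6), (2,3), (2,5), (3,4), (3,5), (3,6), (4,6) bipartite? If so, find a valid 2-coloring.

Step 1: Attempt 2-coloring using BFS:
  Start at vertex 1, assign color 0
  Color vertex 2 with color 1 (neighbor of 1)
  Color vertex 6 with color 1 (neighbor of 1)
  Color vertex 3 with color 0 (neighbor of 2)
  Color vertex 5 with color 0 (neighbor of 2)
  Color vertex 4 with color 0 (neighbor of 6)

Step 2: Conflict found! Vertices 3 and 4 are adjacent but have the same color.
This means the graph contains an odd cycle.

The graph is NOT bipartite.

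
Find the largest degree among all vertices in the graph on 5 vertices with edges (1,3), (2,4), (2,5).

Step 1: Count edges incident to each vertex:
  deg(1) = 1 (neighbors: 3)
  deg(2) = 2 (neighbors: 4, 5)
  deg(3) = 1 (neighbors: 1)
  deg(4) = 1 (neighbors: 2)
  deg(5) = 1 (neighbors: 2)

Step 2: Find maximum:
  max(1, 2, 1, 1, 1) = 2 (vertex 2)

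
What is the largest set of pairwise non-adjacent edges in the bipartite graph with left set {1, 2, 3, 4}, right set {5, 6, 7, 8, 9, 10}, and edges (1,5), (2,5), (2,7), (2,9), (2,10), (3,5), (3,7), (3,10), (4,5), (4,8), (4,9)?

Step 1: List the neighbors of each left vertex:
  1: 5
  2: 5, 7, 9, 10
  3: 5, 7, 10
  4: 5, 8, 9

Step 2: Greedily match left vertices, then look for augmenting paths:
  Match 1 -- 5
  Match 2 -- 7
  Match 3 -- 10
  Match 4 -- 8
  No augmenting path remains.

Step 3: Verify this is maximum:
  Matching size 4 = min(|L|, |R|) = min(4, 6), which is an upper bound, so this matching is maximum.

Maximum matching: {(1,5), (2,7), (3,10), (4,8)}
Size: 4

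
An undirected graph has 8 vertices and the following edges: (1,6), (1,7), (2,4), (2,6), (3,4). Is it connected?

Step 1: Build adjacency list from edges:
  1: 6, 7
  2: 4, 6
  3: 4
  4: 2, 3
  5: (none)
  6: 1, 2
  7: 1
  8: (none)

Step 2: Run BFS/DFS from vertex 1:
  Visited: {1, 6, 7, 2, 4, 3}
  Reached 6 of 8 vertices

Step 3: Only 6 of 8 vertices reached. Graph is disconnected.
Connected components: {1, 2, 3, 4, 6, 7}, {5}, {8}
Answer: No, the graph is not connected (3 components).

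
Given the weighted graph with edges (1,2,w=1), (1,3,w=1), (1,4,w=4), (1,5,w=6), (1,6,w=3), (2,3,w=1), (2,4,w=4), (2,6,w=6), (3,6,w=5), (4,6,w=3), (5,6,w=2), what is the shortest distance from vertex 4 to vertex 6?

Step 1: Build adjacency list with weights:
  1: 2(w=1), 3(w=1), 4(w=4), 5(w=6), 6(w=3)
  2: 1(w=1), 3(w=1), 4(w=4), 6(w=6)
  3: 1(w=1), 2(w=1), 6(w=5)
  4: 1(w=4), 2(w=4), 6(w=3)
  5: 1(w=6), 6(w=2)
  6: 1(w=3), 2(w=6), 3(w=5), 4(w=3), 5(w=2)

Step 2: Apply Dijkstra's algorithm from vertex 4:
  Visit vertex 4 (distance=0)
    Update dist[1] = 4
    Update dist[2] = 4
    Update dist[6] = 3
  Visit vertex 6 (distance=3)
    Update dist[3] = 8
    Update dist[5] = 5

Step 3: Shortest path: 4 -> 6
Total weight: 3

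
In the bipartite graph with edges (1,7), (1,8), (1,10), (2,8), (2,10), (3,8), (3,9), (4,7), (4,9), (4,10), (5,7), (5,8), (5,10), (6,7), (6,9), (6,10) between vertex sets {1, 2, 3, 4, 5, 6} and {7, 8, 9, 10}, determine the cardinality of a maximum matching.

Step 1: List the neighbors of each left vertex:
  1: 7, 8, 10
  2: 8, 10
  3: 8, 9
  4: 7, 9, 10
  5: 7, 8, 10
  6: 7, 9, 10

Step 2: Greedily match left vertices, then look for augmenting paths:
  Match 1 -- 7
  Match 2 -- 8
  Match 3 -- 9
  Match 4 -- 10
  No augmenting path remains.

Step 3: Verify this is maximum:
  Matching size 4 = min(|L|, |R|) = min(6, 4), which is an upper bound, so this matching is maximum.

Maximum matching: {(1,7), (2,8), (3,9), (4,10)}
Size: 4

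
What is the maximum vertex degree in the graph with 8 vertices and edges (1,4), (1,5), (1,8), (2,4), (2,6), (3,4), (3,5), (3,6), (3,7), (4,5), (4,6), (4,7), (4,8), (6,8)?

Step 1: Count edges incident to each vertex:
  deg(1) = 3 (neighbors: 4, 5, 8)
  deg(2) = 2 (neighbors: 4, 6)
  deg(3) = 4 (neighbors: 4, 5, 6, 7)
  deg(4) = 7 (neighbors: 1, 2, 3, 5, 6, 7, 8)
  deg(5) = 3 (neighbors: 1, 3, 4)
  deg(6) = 4 (neighbors: 2, 3, 4, 8)
  deg(7) = 2 (neighbors: 3, 4)
  deg(8) = 3 (neighbors: 1, 4, 6)

Step 2: Find maximum:
  max(3, 2, 4, 7, 3, 4, 2, 3) = 7 (vertex 4)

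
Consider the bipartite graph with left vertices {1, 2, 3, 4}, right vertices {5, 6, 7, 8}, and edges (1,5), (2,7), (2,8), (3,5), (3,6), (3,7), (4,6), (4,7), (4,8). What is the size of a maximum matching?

Step 1: List the neighbors of each left vertex:
  1: 5
  2: 7, 8
  3: 5, 6, 7
  4: 6, 7, 8

Step 2: Greedily match left vertices, then look for augmenting paths:
  Match 1 -- 5
  Match 2 -- 7
  Match 3 -- 6
  Match 4 -- 8
  No augmenting path remains.

Step 3: Verify this is maximum:
  Matching size 4 = min(|L|, |R|) = min(4, 4), which is an upper bound, so this matching is maximum.

Maximum matching: {(1,5), (2,7), (3,6), (4,8)}
Size: 4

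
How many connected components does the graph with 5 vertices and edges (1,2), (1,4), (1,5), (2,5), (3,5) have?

Step 1: Build adjacency list from edges:
  1: 2, 4, 5
  2: 1, 5
  3: 5
  4: 1
  5: 1, 2, 3

Step 2: Run BFS/DFS from vertex 1:
  Visited: {1, 2, 4, 5, 3}
  Reached 5 of 5 vertices

Step 3: All 5 vertices reached from vertex 1, so the graph is connected.
Number of connected components: 1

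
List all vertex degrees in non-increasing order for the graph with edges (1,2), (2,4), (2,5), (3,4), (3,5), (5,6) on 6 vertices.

Step 1: Count edges incident to each vertex:
  deg(1) = 1 (neighbors: 2)
  deg(2) = 3 (neighbors: 1, 4, 5)
  deg(3) = 2 (neighbors: 4, 5)
  deg(4) = 2 (neighbors: 2, 3)
  deg(5) = 3 (neighbors: 2, 3, 6)
  deg(6) = 1 (neighbors: 5)

Step 2: Sort degrees in non-increasing order:
  Degrees: [1, 3, 2, 2, 3, 1] -> sorted: [3, 3, 2, 2, 1, 1]

Degree sequence: [3, 3, 2, 2, 1, 1]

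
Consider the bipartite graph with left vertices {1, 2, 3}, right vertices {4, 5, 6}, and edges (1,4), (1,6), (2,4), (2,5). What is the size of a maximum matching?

Step 1: List the neighbors of each left vertex:
  1: 4, 6
  2: 4, 5
  3: (none)

Step 2: Greedily match left vertices, then look for augmenting paths:
  Match 1 -- 4
  Match 2 -- 5
  No augmenting path remains.

Step 3: Verify this is maximum:
  Matching has size 2. The vertex set {1, 2} covers every edge and has size 2; any matching has at most one edge per cover vertex, so 2 is maximum (König's theorem).

Maximum matching: {(1,4), (2,5)}
Size: 2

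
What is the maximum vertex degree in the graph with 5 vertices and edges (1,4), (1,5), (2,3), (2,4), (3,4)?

Step 1: Count edges incident to each vertex:
  deg(1) = 2 (neighbors: 4, 5)
  deg(2) = 2 (neighbors: 3, 4)
  deg(3) = 2 (neighbors: 2, 4)
  deg(4) = 3 (neighbors: 1, 2, 3)
  deg(5) = 1 (neighbors: 1)

Step 2: Find maximum:
  max(2, 2, 2, 3, 1) = 3 (vertex 4)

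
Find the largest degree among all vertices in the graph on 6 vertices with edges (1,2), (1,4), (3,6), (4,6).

Step 1: Count edges incident to each vertex:
  deg(1) = 2 (neighbors: 2, 4)
  deg(2) = 1 (neighbors: 1)
  deg(3) = 1 (neighbors: 6)
  deg(4) = 2 (neighbors: 1, 6)
  deg(5) = 0 (neighbors: none)
  deg(6) = 2 (neighbors: 3, 4)

Step 2: Find maximum:
  max(2, 1, 1, 2, 0, 2) = 2 (vertex 1)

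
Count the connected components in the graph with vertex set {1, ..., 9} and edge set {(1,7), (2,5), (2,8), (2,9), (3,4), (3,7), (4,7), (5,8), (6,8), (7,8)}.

Step 1: Build adjacency list from edges:
  1: 7
  2: 5, 8, 9
  3: 4, 7
  4: 3, 7
  5: 2, 8
  6: 8
  7: 1, 3, 4, 8
  8: 2, 5, 6, 7
  9: 2

Step 2: Run BFS/DFS from vertex 1:
  Visited: {1, 7, 3, 4, 8, 2, 5, 6, 9}
  Reached 9 of 9 vertices

Step 3: All 9 vertices reached from vertex 1, so the graph is connected.
Number of connected components: 1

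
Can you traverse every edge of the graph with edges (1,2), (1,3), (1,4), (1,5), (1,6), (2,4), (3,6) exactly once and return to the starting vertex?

Step 1: Find the degree of each vertex:
  deg(1) = 5
  deg(2) = 2
  deg(3) = 2
  deg(4) = 2
  deg(5) = 1
  deg(6) = 2

Step 2: Count vertices with odd degree:
  Odd-degree vertices: 1, 5 (2 total)

Step 3: Apply Euler's theorem:
  - Eulerian circuit exists iff graph is connected and all vertices have even degree
  - Eulerian path exists iff graph is connected and has 0 or 2 odd-degree vertices

Graph is connected with exactly 2 odd-degree vertices (1, 5).
Eulerian path exists (starting and ending at the odd-degree vertices), but no Eulerian circuit.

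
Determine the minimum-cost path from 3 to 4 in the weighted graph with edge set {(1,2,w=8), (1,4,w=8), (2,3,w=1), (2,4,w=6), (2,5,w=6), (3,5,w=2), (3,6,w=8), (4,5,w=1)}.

Step 1: Build adjacency list with weights:
  1: 2(w=8), 4(w=8)
  2: 1(w=8), 3(w=1), 4(w=6), 5(w=6)
  3: 2(w=1), 5(w=2), 6(w=8)
  4: 1(w=8), 2(w=6), 5(w=1)
  5: 2(w=6), 3(w=2), 4(w=1)
  6: 3(w=8)

Step 2: Apply Dijkstra's algorithm from vertex 3:
  Visit vertex 3 (distance=0)
    Update dist[2] = 1
    Update dist[5] = 2
    Update dist[6] = 8
  Visit vertex 2 (distance=1)
    Update dist[1] = 9
    Update dist[4] = 7
  Visit vertex 5 (distance=2)
    Update dist[4] = 3
  Visit vertex 4 (distance=3)

Step 3: Shortest path: 3 -> 5 -> 4
Total weight: 2 + 1 = 3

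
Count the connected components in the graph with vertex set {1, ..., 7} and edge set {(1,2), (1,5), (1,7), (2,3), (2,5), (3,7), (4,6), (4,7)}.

Step 1: Build adjacency list from edges:
  1: 2, 5, 7
  2: 1, 3, 5
  3: 2, 7
  4: 6, 7
  5: 1, 2
  6: 4
  7: 1, 3, 4

Step 2: Run BFS/DFS from vertex 1:
  Visited: {1, 2, 5, 7, 3, 4, 6}
  Reached 7 of 7 vertices

Step 3: All 7 vertices reached from vertex 1, so the graph is connected.
Number of connected components: 1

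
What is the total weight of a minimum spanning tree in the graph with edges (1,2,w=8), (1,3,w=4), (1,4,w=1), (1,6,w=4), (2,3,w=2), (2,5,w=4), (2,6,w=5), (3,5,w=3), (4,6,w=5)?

Apply Kruskal's algorithm (sort edges by weight, add if no cycle):

Sorted edges by weight:
  (1,4) w=1
  (2,3) w=2
  (3,5) w=3
  (1,6) w=4
  (1,3) w=4
  (2,5) w=4
  (2,6) w=5
  (4,6) w=5
  (1,2) w=8

Add edge (1,4) w=1 -- no cycle. Running total: 1
Add edge (2,3) w=2 -- no cycle. Running total: 3
Add edge (3,5) w=3 -- no cycle. Running total: 6
Add edge (1,6) w=4 -- no cycle. Running total: 10
Add edge (1,3) w=4 -- no cycle. Running total: 14

MST edges: (1,4,w=1), (2,3,w=2), (3,5,w=3), (1,6,w=4), (1,3,w=4)
Total MST weight: 1 + 2 + 3 + 4 + 4 = 14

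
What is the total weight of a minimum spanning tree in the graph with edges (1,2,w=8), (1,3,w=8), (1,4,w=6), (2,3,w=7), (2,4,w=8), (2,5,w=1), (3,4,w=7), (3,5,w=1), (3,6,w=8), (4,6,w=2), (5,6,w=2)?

Apply Kruskal's algorithm (sort edges by weight, add if no cycle):

Sorted edges by weight:
  (2,5) w=1
  (3,5) w=1
  (4,6) w=2
  (5,6) w=2
  (1,4) w=6
  (2,3) w=7
  (3,4) w=7
  (1,3) w=8
  (1,2) w=8
  (2,4) w=8
  (3,6) w=8

Add edge (2,5) w=1 -- no cycle. Running total: 1
Add edge (3,5) w=1 -- no cycle. Running total: 2
Add edge (4,6) w=2 -- no cycle. Running total: 4
Add edge (5,6) w=2 -- no cycle. Running total: 6
Add edge (1,4) w=6 -- no cycle. Running total: 12

MST edges: (2,5,w=1), (3,5,w=1), (4,6,w=2), (5,6,w=2), (1,4,w=6)
Total MST weight: 1 + 1 + 2 + 2 + 6 = 12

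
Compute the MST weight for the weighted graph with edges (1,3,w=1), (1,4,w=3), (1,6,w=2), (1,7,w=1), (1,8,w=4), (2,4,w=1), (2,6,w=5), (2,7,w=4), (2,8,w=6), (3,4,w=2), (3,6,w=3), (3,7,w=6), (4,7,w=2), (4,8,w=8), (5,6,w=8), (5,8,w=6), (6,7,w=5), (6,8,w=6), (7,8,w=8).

Apply Kruskal's algorithm (sort edges by weight, add if no cycle):

Sorted edges by weight:
  (1,7) w=1
  (1,3) w=1
  (2,4) w=1
  (1,6) w=2
  (3,4) w=2
  (4,7) w=2
  (1,4) w=3
  (3,6) w=3
  (1,8) w=4
  (2,7) w=4
  (2,6) w=5
  (6,7) w=5
  (2,8) w=6
  (3,7) w=6
  (5,8) w=6
  (6,8) w=6
  (4,8) w=8
  (5,6) w=8
  (7,8) w=8

Add edge (1,7) w=1 -- no cycle. Running total: 1
Add edge (1,3) w=1 -- no cycle. Running total: 2
Add edge (2,4) w=1 -- no cycle. Running total: 3
Add edge (1,6) w=2 -- no cycle. Running total: 5
Add edge (3,4) w=2 -- no cycle. Running total: 7
Skip edge (4,7) w=2 -- would create cycle
Skip edge (1,4) w=3 -- would create cycle
Skip edge (3,6) w=3 -- would create cycle
Add edge (1,8) w=4 -- no cycle. Running total: 11
Skip edge (2,7) w=4 -- would create cycle
Skip edge (2,6) w=5 -- would create cycle
Skip edge (6,7) w=5 -- would create cycle
Skip edge (2,8) w=6 -- would create cycle
Skip edge (3,7) w=6 -- would create cycle
Add edge (5,8) w=6 -- no cycle. Running total: 17

MST edges: (1,7,w=1), (1,3,w=1), (2,4,w=1), (1,6,w=2), (3,4,w=2), (1,8,w=4), (5,8,w=6)
Total MST weight: 1 + 1 + 1 + 2 + 2 + 4 + 6 = 17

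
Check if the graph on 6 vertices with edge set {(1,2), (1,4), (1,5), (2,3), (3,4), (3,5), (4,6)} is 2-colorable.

Step 1: Attempt 2-coloring using BFS:
  Start at vertex 1, assign color 0
  Color vertex 2 with color 1 (neighbor of 1)
  Color vertex 4 with color 1 (neighbor of 1)
  Color vertex 5 with color 1 (neighbor of 1)
  Color vertex 3 with color 0 (neighbor of 2)
  Color vertex 6 with color 0 (neighbor of 4)

Step 2: 2-coloring succeeded. No conflicts found.
  Set A (color 0): {1, 3, 6}
  Set B (color 1): {2, 4, 5}

The graph is bipartite with partition {1, 3, 6}, {2, 4, 5}.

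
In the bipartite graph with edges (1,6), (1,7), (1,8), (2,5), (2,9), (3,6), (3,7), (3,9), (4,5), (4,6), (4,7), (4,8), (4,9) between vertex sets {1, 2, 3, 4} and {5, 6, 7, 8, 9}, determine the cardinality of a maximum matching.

Step 1: List the neighbors of each left vertex:
  1: 6, 7, 8
  2: 5, 9
  3: 6, 7, 9
  4: 5, 6, 7, 8, 9

Step 2: Greedily match left vertices, then look for augmenting paths:
  Match 1 -- 6
  Match 2 -- 5
  Match 3 -- 7
  Match 4 -- 8
  No augmenting path remains.

Step 3: Verify this is maximum:
  Matching size 4 = min(|L|, |R|) = min(4, 5), which is an upper bound, so this matching is maximum.

Maximum matching: {(1,6), (2,5), (3,7), (4,8)}
Size: 4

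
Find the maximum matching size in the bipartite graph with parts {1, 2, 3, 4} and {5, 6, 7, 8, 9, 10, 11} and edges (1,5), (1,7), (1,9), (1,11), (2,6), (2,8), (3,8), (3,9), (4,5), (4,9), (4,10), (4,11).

Step 1: List the neighbors of each left vertex:
  1: 5, 7, 9, 11
  2: 6, 8
  3: 8, 9
  4: 5, 9, 10, 11

Step 2: Greedily match left vertices, then look for augmenting paths:
  Match 1 -- 5
  Match 2 -- 6
  Match 3 -- 8
  Match 4 -- 9
  No augmenting path remains.

Step 3: Verify this is maximum:
  Matching size 4 = min(|L|, |R|) = min(4, 7), which is an upper bound, so this matching is maximum.

Maximum matching: {(1,5), (2,6), (3,8), (4,9)}
Size: 4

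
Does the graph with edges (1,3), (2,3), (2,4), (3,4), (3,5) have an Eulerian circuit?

Step 1: Find the degree of each vertex:
  deg(1) = 1
  deg(2) = 2
  deg(3) = 4
  deg(4) = 2
  deg(5) = 1

Step 2: Count vertices with odd degree:
  Odd-degree vertices: 1, 5 (2 total)

Step 3: Apply Euler's theorem:
  - Eulerian circuit exists iff graph is connected and all vertices have even degree
  - Eulerian path exists iff graph is connected and has 0 or 2 odd-degree vertices

Graph is connected with exactly 2 odd-degree vertices (1, 5).
Eulerian path exists (starting and ending at the odd-degree vertices), but no Eulerian circuit.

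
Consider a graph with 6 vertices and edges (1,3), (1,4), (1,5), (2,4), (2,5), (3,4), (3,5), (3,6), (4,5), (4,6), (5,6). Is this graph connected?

Step 1: Build adjacency list from edges:
  1: 3, 4, 5
  2: 4, 5
  3: 1, 4, 5, 6
  4: 1, 2, 3, 5, 6
  5: 1, 2, 3, 4, 6
  6: 3, 4, 5

Step 2: Run BFS/DFS from vertex 1:
  Visited: {1, 3, 4, 5, 6, 2}
  Reached 6 of 6 vertices

Step 3: All 6 vertices reached from vertex 1, so the graph is connected.
Answer: Yes, the graph is connected.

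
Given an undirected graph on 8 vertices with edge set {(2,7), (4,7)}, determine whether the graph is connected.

Step 1: Build adjacency list from edges:
  1: (none)
  2: 7
  3: (none)
  4: 7
  5: (none)
  6: (none)
  7: 2, 4
  8: (none)

Step 2: Run BFS/DFS from vertex 1:
  Visited: {1}
  Reached 1 of 8 vertices

Step 3: Only 1 of 8 vertices reached. Graph is disconnected.
Connected components: {1}, {2, 4, 7}, {3}, {5}, {6}, {8}
Answer: No, the graph is not connected (6 components).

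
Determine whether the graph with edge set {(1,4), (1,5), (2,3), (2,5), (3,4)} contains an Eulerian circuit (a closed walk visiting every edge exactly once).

Step 1: Find the degree of each vertex:
  deg(1) = 2
  deg(2) = 2
  deg(3) = 2
  deg(4) = 2
  deg(5) = 2

Step 2: Count vertices with odd degree:
  All vertices have even degree (0 odd-degree vertices)

Step 3: Apply Euler's theorem:
  - Eulerian circuit exists iff graph is connected and all vertices have even degree
  - Eulerian path exists iff graph is connected and has 0 or 2 odd-degree vertices

Graph is connected with 0 odd-degree vertices.
Both Eulerian circuit and Eulerian path exist.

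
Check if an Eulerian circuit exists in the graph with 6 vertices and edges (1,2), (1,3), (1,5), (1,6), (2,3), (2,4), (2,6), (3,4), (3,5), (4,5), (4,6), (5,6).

Step 1: Find the degree of each vertex:
  deg(1) = 4
  deg(2) = 4
  deg(3) = 4
  deg(4) = 4
  deg(5) = 4
  deg(6) = 4

Step 2: Count vertices with odd degree:
  All vertices have even degree (0 odd-degree vertices)

Step 3: Apply Euler's theorem:
  - Eulerian circuit exists iff graph is connected and all vertices have even degree
  - Eulerian path exists iff graph is connected and has 0 or 2 odd-degree vertices

Graph is connected with 0 odd-degree vertices.
Both Eulerian circuit and Eulerian path exist.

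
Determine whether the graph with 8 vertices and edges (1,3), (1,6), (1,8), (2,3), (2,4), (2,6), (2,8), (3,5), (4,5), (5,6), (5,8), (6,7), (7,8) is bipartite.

Step 1: Attempt 2-coloring using BFS:
  Start at vertex 1, assign color 0
  Color vertex 3 with color 1 (neighbor of 1)
  Color vertex 6 with color 1 (neighbor of 1)
  Color vertex 8 with color 1 (neighbor of 1)
  Color vertex 2 with color 0 (neighbor of 3)
  Color vertex 5 with color 0 (neighbor of 3)
  Color vertex 7 with color 0 (neighbor of 6)
  Color vertex 4 with color 1 (neighbor of 2)

Step 2: 2-coloring succeeded. No conflicts found.
  Set A (color 0): {1, 2, 5, 7}
  Set B (color 1): {3, 4, 6, 8}

The graph is bipartite with partition {1, 2, 5, 7}, {3, 4, 6, 8}.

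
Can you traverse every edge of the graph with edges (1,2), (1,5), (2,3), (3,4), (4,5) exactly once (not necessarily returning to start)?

Step 1: Find the degree of each vertex:
  deg(1) = 2
  deg(2) = 2
  deg(3) = 2
  deg(4) = 2
  deg(5) = 2

Step 2: Count vertices with odd degree:
  All vertices have even degree (0 odd-degree vertices)

Step 3: Apply Euler's theorem:
  - Eulerian circuit exists iff graph is connected and all vertices have even degree
  - Eulerian path exists iff graph is connected and has 0 or 2 odd-degree vertices

Graph is connected with 0 odd-degree vertices.
Both Eulerian circuit and Eulerian path exist.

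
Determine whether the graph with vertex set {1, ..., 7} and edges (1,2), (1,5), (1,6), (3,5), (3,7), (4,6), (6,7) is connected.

Step 1: Build adjacency list from edges:
  1: 2, 5, 6
  2: 1
  3: 5, 7
  4: 6
  5: 1, 3
  6: 1, 4, 7
  7: 3, 6

Step 2: Run BFS/DFS from vertex 1:
  Visited: {1, 2, 5, 6, 3, 4, 7}
  Reached 7 of 7 vertices

Step 3: All 7 vertices reached from vertex 1, so the graph is connected.
Answer: Yes, the graph is connected.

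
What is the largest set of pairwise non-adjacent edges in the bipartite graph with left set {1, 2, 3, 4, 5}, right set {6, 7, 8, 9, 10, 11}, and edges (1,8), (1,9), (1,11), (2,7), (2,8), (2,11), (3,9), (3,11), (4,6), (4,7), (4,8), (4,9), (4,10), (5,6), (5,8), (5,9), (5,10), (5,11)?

Step 1: List the neighbors of each left vertex:
  1: 8, 9, 11
  2: 7, 8, 11
  3: 9, 11
  4: 6, 7, 8, 9, 10
  5: 6, 8, 9, 10, 11

Step 2: Greedily match left vertices, then look for augmenting paths:
  Match 1 -- 8
  Match 2 -- 7
  Match 3 -- 9
  Match 4 -- 6
  Match 5 -- 10
  No augmenting path remains.

Step 3: Verify this is maximum:
  Matching size 5 = min(|L|, |R|) = min(5, 6), which is an upper bound, so this matching is maximum.

Maximum matching: {(1,8), (2,7), (3,9), (4,6), (5,10)}
Size: 5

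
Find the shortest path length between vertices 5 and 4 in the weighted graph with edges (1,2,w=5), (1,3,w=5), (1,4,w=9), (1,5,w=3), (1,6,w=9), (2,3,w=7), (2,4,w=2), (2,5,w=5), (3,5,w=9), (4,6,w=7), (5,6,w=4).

Step 1: Build adjacency list with weights:
  1: 2(w=5), 3(w=5), 4(w=9), 5(w=3), 6(w=9)
  2: 1(w=5), 3(w=7), 4(w=2), 5(w=5)
  3: 1(w=5), 2(w=7), 5(w=9)
  4: 1(w=9), 2(w=2), 6(w=7)
  5: 1(w=3), 2(w=5), 3(w=9), 6(w=4)
  6: 1(w=9), 4(w=7), 5(w=4)

Step 2: Apply Dijkstra's algorithm from vertex 5:
  Visit vertex 5 (distance=0)
    Update dist[1] = 3
    Update dist[2] = 5
    Update dist[3] = 9
    Update dist[6] = 4
  Visit vertex 1 (distance=3)
    Update dist[3] = 8
    Update dist[4] = 12
  Visit vertex 6 (distance=4)
    Update dist[4] = 11
  Visit vertex 2 (distance=5)
    Update dist[4] = 7
  Visit vertex 4 (distance=7)

Step 3: Shortest path: 5 -> 2 -> 4
Total weight: 5 + 2 = 7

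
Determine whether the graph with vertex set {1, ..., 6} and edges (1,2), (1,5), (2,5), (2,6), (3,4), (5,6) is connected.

Step 1: Build adjacency list from edges:
  1: 2, 5
  2: 1, 5, 6
  3: 4
  4: 3
  5: 1, 2, 6
  6: 2, 5

Step 2: Run BFS/DFS from vertex 1:
  Visited: {1, 2, 5, 6}
  Reached 4 of 6 vertices

Step 3: Only 4 of 6 vertices reached. Graph is disconnected.
Connected components: {1, 2, 5, 6}, {3, 4}
Answer: No, the graph is not connected (2 components).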